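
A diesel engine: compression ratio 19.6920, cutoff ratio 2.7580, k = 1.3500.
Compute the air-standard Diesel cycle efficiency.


r^(k-1) = 2.8379
rc^k = 3.9337
eta = 0.5644 = 56.4425%

56.4425%


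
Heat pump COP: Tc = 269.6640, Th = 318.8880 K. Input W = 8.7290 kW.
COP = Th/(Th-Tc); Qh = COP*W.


COP = 318.8880 / 49.2240 = 6.4783
Qh = 6.4783 * 8.7290 = 56.5491 kW

COP = 6.4783, Qh = 56.5491 kW


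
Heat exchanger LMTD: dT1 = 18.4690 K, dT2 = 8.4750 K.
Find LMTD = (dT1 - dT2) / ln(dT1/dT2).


dT1/dT2 = 2.1792
ln(dT1/dT2) = 0.7790
LMTD = 9.9940 / 0.7790 = 12.8297 K

12.8297 K


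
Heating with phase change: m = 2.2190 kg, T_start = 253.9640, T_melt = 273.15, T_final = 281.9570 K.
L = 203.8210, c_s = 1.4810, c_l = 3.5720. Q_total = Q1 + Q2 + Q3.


Q1 (sensible, solid) = 2.2190 * 1.4810 * 19.1860 = 63.0517 kJ
Q2 (latent) = 2.2190 * 203.8210 = 452.2788 kJ
Q3 (sensible, liquid) = 2.2190 * 3.5720 * 8.8070 = 69.8066 kJ
Q_total = 585.1371 kJ

585.1371 kJ


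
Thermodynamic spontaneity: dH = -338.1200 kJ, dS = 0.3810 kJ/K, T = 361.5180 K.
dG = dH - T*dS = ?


T*dS = 361.5180 * 0.3810 = 137.7384 kJ
dG = -338.1200 - 137.7384 = -475.8584 kJ (spontaneous)

dG = -475.8584 kJ, spontaneous


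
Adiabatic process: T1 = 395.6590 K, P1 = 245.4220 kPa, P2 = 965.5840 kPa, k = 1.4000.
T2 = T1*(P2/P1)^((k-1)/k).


(k-1)/k = 0.2857
(P2/P1)^exp = 1.4790
T2 = 395.6590 * 1.4790 = 585.1750 K

585.1750 K


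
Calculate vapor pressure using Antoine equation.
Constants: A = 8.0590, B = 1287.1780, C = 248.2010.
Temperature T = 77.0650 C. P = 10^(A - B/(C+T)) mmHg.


C+T = 325.2660
B/(C+T) = 3.9573
log10(P) = 8.0590 - 3.9573 = 4.1017
P = 10^4.1017 = 12638.3743 mmHg

12638.3743 mmHg


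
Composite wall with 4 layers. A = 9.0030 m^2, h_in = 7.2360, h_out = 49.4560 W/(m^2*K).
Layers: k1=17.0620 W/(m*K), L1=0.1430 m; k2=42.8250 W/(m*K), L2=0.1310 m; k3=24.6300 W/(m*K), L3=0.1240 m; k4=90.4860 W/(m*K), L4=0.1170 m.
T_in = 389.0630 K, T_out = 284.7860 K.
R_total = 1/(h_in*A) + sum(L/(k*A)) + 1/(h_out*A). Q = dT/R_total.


R_conv_in = 1/(7.2360*9.0030) = 0.0154
R_1 = 0.1430/(17.0620*9.0030) = 0.0009
R_2 = 0.1310/(42.8250*9.0030) = 0.0003
R_3 = 0.1240/(24.6300*9.0030) = 0.0006
R_4 = 0.1170/(90.4860*9.0030) = 0.0001
R_conv_out = 1/(49.4560*9.0030) = 0.0022
R_total = 0.0196 K/W
Q = 104.2770 / 0.0196 = 5328.5055 W

R_total = 0.0196 K/W, Q = 5328.5055 W


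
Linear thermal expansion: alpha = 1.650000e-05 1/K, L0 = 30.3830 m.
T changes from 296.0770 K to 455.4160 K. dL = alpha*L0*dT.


dT = 159.3390 K
dL = 1.650000e-05 * 30.3830 * 159.3390 = 0.079880 m
L_final = 30.462880 m

dL = 0.079880 m


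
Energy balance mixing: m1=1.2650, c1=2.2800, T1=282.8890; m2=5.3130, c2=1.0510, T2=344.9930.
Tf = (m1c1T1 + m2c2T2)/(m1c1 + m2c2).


num = 2742.3366
den = 8.4682
Tf = 323.8408 K

323.8408 K


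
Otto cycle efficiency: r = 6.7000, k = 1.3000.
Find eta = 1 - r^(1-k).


r^(k-1) = 1.7694
eta = 1 - 1/1.7694 = 0.4348 = 43.4832%

43.4832%


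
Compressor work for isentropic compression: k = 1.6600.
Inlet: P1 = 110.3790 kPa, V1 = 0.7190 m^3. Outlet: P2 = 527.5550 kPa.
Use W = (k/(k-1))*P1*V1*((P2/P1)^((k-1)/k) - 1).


(k-1)/k = 0.3976
(P2/P1)^exp = 1.8626
W = 2.5152 * 110.3790 * 0.7190 * (1.8626 - 1) = 172.1789 kJ

172.1789 kJ


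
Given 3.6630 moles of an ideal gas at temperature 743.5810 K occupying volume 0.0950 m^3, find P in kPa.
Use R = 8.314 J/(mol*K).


P = nRT/V = 3.6630 * 8.314 * 743.5810 / 0.0950
= 22645.1511 / 0.0950 = 238370.0116 Pa = 238.3700 kPa

238.3700 kPa


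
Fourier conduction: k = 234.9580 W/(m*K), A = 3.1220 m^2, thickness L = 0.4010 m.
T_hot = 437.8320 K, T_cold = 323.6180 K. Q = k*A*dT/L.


dT = 114.2140 K
Q = 234.9580 * 3.1220 * 114.2140 / 0.4010 = 208928.7012 W

208928.7012 W


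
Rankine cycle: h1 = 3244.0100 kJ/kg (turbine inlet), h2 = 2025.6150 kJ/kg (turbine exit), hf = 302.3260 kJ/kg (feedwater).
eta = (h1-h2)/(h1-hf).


W = 1218.3950 kJ/kg
Q_in = 2941.6840 kJ/kg
eta = 0.4142 = 41.4183%

eta = 41.4183%


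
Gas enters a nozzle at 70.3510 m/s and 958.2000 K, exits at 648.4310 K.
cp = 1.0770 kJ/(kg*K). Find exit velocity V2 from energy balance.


dT = 309.7690 K
2*cp*1000*dT = 667242.4260
V1^2 = 4949.2632
V2 = sqrt(672191.6892) = 819.8730 m/s

819.8730 m/s


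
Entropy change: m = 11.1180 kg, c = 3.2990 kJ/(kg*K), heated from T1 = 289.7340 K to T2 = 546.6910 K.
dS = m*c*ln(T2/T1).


T2/T1 = 1.8869
ln(T2/T1) = 0.6349
dS = 11.1180 * 3.2990 * 0.6349 = 23.2878 kJ/K

23.2878 kJ/K


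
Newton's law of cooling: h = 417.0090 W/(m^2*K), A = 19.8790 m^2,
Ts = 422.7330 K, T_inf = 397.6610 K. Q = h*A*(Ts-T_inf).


dT = 25.0720 K
Q = 417.0090 * 19.8790 * 25.0720 = 207839.9078 W

207839.9078 W


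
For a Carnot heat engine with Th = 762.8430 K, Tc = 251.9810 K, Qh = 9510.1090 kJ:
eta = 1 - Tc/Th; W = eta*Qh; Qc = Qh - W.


eta = 1 - 251.9810/762.8430 = 0.6697
W = 0.6697 * 9510.1090 = 6368.7460 kJ
Qc = 9510.1090 - 6368.7460 = 3141.3630 kJ

eta = 66.9682%, W = 6368.7460 kJ, Qc = 3141.3630 kJ


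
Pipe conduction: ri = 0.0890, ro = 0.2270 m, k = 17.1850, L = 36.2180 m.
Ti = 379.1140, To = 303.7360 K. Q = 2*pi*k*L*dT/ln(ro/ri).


dT = 75.3780 K
ln(ro/ri) = 0.9363
Q = 2*pi*17.1850*36.2180*75.3780 / 0.9363 = 314830.7367 W

314830.7367 W


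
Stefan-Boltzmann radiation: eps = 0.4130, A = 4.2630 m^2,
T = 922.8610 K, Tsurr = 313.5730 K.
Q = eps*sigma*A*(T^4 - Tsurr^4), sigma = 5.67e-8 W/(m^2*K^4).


T^4 = 7.2535e+11
Tsurr^4 = 9.6684e+09
Q = 0.4130 * 5.67e-8 * 4.2630 * 7.1568e+11 = 71444.0094 W

71444.0094 W


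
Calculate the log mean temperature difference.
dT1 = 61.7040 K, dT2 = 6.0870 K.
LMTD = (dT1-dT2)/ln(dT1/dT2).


dT1/dT2 = 10.1370
ln(dT1/dT2) = 2.3162
LMTD = 55.6170 / 2.3162 = 24.0122 K

24.0122 K


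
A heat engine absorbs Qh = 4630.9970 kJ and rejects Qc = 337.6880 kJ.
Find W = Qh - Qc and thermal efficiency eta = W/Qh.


W = 4630.9970 - 337.6880 = 4293.3090 kJ
eta = 4293.3090 / 4630.9970 = 0.9271 = 92.7081%

W = 4293.3090 kJ, eta = 92.7081%


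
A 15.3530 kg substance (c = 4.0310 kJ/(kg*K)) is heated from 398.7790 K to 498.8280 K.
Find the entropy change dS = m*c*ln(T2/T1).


T2/T1 = 1.2509
ln(T2/T1) = 0.2239
dS = 15.3530 * 4.0310 * 0.2239 = 13.8539 kJ/K

13.8539 kJ/K


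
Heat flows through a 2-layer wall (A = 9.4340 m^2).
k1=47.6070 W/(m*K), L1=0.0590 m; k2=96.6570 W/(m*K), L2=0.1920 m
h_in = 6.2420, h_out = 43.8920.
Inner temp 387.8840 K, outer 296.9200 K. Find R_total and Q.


R_conv_in = 1/(6.2420*9.4340) = 0.0170
R_1 = 0.0590/(47.6070*9.4340) = 0.0001
R_2 = 0.1920/(96.6570*9.4340) = 0.0002
R_conv_out = 1/(43.8920*9.4340) = 0.0024
R_total = 0.0197 K/W
Q = 90.9640 / 0.0197 = 4608.4316 W

R_total = 0.0197 K/W, Q = 4608.4316 W


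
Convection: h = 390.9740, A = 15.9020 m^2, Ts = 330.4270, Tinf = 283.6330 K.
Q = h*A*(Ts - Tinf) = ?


dT = 46.7940 K
Q = 390.9740 * 15.9020 * 46.7940 = 290930.8644 W

290930.8644 W


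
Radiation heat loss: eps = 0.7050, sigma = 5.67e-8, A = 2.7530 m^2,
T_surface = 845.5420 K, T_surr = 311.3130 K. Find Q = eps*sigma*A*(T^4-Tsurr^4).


T^4 = 5.1114e+11
Tsurr^4 = 9.3927e+09
Q = 0.7050 * 5.67e-8 * 2.7530 * 5.0175e+11 = 55215.9241 W

55215.9241 W


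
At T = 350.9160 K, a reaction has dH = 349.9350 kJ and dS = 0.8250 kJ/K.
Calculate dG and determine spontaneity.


T*dS = 350.9160 * 0.8250 = 289.5057 kJ
dG = 349.9350 - 289.5057 = 60.4293 kJ (non-spontaneous)

dG = 60.4293 kJ, non-spontaneous


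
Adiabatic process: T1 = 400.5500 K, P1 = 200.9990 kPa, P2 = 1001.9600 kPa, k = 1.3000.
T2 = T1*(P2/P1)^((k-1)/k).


(k-1)/k = 0.2308
(P2/P1)^exp = 1.4488
T2 = 400.5500 * 1.4488 = 580.3024 K

580.3024 K


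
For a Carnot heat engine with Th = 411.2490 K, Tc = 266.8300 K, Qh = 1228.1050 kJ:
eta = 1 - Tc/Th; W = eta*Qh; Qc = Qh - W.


eta = 1 - 266.8300/411.2490 = 0.3512
W = 0.3512 * 1228.1050 = 431.2757 kJ
Qc = 1228.1050 - 431.2757 = 796.8293 kJ

eta = 35.1172%, W = 431.2757 kJ, Qc = 796.8293 kJ


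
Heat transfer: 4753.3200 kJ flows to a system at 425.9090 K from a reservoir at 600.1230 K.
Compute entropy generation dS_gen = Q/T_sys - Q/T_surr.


dS_sys = 4753.3200/425.9090 = 11.1604 kJ/K
dS_surr = -4753.3200/600.1230 = -7.9206 kJ/K
dS_gen = 11.1604 - 7.9206 = 3.2398 kJ/K (irreversible)

dS_gen = 3.2398 kJ/K, irreversible


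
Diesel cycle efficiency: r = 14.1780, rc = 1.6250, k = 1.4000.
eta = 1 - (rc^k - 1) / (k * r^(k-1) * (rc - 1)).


r^(k-1) = 2.8883
rc^k = 1.9733
eta = 0.6149 = 61.4880%

61.4880%


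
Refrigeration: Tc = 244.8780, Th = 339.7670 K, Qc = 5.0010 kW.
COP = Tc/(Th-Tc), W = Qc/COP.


COP = 244.8780 / 94.8890 = 2.5807
W = 5.0010 / 2.5807 = 1.9379 kW

COP = 2.5807, W = 1.9379 kW


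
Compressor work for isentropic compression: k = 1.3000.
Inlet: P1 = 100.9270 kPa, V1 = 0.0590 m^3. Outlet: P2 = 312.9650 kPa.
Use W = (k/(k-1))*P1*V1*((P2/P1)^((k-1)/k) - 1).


(k-1)/k = 0.2308
(P2/P1)^exp = 1.2984
W = 4.3333 * 100.9270 * 0.0590 * (1.2984 - 1) = 7.7007 kJ

7.7007 kJ


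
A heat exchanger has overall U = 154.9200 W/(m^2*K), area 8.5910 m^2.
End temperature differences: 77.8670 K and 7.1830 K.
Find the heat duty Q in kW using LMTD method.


LMTD = 29.6582 K
Q = 154.9200 * 8.5910 * 29.6582 = 39472.6537 W = 39.4727 kW

39.4727 kW


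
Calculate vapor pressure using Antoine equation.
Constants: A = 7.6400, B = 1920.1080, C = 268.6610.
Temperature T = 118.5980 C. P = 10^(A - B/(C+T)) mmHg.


C+T = 387.2590
B/(C+T) = 4.9582
log10(P) = 7.6400 - 4.9582 = 2.6818
P = 10^2.6818 = 480.6167 mmHg

480.6167 mmHg


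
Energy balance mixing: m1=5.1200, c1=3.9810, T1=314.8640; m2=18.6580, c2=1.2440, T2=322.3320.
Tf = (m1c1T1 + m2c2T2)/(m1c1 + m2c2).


num = 13899.2884
den = 43.5933
Tf = 318.8402 K

318.8402 K


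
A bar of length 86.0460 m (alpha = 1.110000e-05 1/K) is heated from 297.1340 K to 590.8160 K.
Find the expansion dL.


dT = 293.6820 K
dL = 1.110000e-05 * 86.0460 * 293.6820 = 0.280499 m
L_final = 86.326499 m

dL = 0.280499 m


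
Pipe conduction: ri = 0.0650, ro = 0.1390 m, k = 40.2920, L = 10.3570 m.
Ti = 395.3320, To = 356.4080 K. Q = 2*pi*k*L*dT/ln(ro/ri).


dT = 38.9240 K
ln(ro/ri) = 0.7601
Q = 2*pi*40.2920*10.3570*38.9240 / 0.7601 = 134272.4834 W

134272.4834 W


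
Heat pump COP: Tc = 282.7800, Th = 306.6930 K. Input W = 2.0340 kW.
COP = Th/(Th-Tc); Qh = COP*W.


COP = 306.6930 / 23.9130 = 12.8254
Qh = 12.8254 * 2.0340 = 26.0868 kW

COP = 12.8254, Qh = 26.0868 kW


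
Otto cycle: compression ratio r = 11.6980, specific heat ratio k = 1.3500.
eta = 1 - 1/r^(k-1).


r^(k-1) = 2.3650
eta = 1 - 1/2.3650 = 0.5772 = 57.7175%

57.7175%


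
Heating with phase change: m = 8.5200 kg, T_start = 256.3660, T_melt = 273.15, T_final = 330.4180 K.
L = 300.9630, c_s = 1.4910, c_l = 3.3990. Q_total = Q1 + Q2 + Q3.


Q1 (sensible, solid) = 8.5200 * 1.4910 * 16.7840 = 213.2125 kJ
Q2 (latent) = 8.5200 * 300.9630 = 2564.2048 kJ
Q3 (sensible, liquid) = 8.5200 * 3.3990 * 57.2680 = 1658.4515 kJ
Q_total = 4435.8688 kJ

4435.8688 kJ


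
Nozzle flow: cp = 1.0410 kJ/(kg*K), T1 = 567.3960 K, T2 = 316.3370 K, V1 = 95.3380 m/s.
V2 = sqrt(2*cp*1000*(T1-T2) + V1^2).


dT = 251.0590 K
2*cp*1000*dT = 522704.8380
V1^2 = 9089.3342
V2 = sqrt(531794.1722) = 729.2422 m/s

729.2422 m/s


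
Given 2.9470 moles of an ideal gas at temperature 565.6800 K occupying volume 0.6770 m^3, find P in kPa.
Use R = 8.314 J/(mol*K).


P = nRT/V = 2.9470 * 8.314 * 565.6800 / 0.6770
= 13859.9282 / 0.6770 = 20472.5675 Pa = 20.4726 kPa

20.4726 kPa


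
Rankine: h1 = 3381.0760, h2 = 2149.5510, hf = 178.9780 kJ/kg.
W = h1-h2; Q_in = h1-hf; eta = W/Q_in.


W = 1231.5250 kJ/kg
Q_in = 3202.0980 kJ/kg
eta = 0.3846 = 38.4599%

eta = 38.4599%


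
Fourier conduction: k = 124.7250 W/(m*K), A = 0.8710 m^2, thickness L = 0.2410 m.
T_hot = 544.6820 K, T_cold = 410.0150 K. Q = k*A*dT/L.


dT = 134.6670 K
Q = 124.7250 * 0.8710 * 134.6670 / 0.2410 = 60703.7905 W

60703.7905 W


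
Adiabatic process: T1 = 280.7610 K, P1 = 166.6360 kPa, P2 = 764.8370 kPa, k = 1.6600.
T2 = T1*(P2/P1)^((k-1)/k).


(k-1)/k = 0.3976
(P2/P1)^exp = 1.8328
T2 = 280.7610 * 1.8328 = 514.5909 K

514.5909 K


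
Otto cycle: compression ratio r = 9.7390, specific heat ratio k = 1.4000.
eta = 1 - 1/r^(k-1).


r^(k-1) = 2.4855
eta = 1 - 1/2.4855 = 0.5977 = 59.7659%

59.7659%


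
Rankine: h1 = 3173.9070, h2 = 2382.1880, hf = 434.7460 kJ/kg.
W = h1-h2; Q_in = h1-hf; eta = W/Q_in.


W = 791.7190 kJ/kg
Q_in = 2739.1610 kJ/kg
eta = 0.2890 = 28.9037%

eta = 28.9037%


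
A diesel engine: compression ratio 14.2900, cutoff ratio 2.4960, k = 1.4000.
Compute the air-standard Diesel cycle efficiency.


r^(k-1) = 2.8974
rc^k = 3.5987
eta = 0.5718 = 57.1768%

57.1768%


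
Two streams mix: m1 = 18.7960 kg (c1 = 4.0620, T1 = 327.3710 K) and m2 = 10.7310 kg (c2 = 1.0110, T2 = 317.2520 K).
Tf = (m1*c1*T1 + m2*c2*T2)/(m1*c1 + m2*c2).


num = 28436.4437
den = 87.1984
Tf = 326.1120 K

326.1120 K


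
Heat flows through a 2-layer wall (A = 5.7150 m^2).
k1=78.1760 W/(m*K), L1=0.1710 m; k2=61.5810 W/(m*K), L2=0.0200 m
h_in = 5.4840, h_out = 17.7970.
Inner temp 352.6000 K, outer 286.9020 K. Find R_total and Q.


R_conv_in = 1/(5.4840*5.7150) = 0.0319
R_1 = 0.1710/(78.1760*5.7150) = 0.0004
R_2 = 0.0200/(61.5810*5.7150) = 5.6829e-05
R_conv_out = 1/(17.7970*5.7150) = 0.0098
R_total = 0.0422 K/W
Q = 65.6980 / 0.0422 = 1557.6188 W

R_total = 0.0422 K/W, Q = 1557.6188 W


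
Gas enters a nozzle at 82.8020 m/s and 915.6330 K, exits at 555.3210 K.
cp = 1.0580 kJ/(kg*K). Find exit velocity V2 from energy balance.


dT = 360.3120 K
2*cp*1000*dT = 762420.1920
V1^2 = 6856.1712
V2 = sqrt(769276.3632) = 877.0840 m/s

877.0840 m/s


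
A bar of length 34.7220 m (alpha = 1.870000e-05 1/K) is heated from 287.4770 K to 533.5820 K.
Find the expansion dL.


dT = 246.1050 K
dL = 1.870000e-05 * 34.7220 * 246.1050 = 0.159796 m
L_final = 34.881796 m

dL = 0.159796 m


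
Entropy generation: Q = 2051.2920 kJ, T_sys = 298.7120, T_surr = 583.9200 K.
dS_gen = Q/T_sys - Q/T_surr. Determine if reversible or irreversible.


dS_sys = 2051.2920/298.7120 = 6.8671 kJ/K
dS_surr = -2051.2920/583.9200 = -3.5130 kJ/K
dS_gen = 6.8671 - 3.5130 = 3.3542 kJ/K (irreversible)

dS_gen = 3.3542 kJ/K, irreversible


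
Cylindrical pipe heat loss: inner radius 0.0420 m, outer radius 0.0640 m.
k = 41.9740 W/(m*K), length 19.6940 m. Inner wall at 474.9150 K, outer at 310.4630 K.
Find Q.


dT = 164.4520 K
ln(ro/ri) = 0.4212
Q = 2*pi*41.9740*19.6940*164.4520 / 0.4212 = 2027827.8052 W

2027827.8052 W


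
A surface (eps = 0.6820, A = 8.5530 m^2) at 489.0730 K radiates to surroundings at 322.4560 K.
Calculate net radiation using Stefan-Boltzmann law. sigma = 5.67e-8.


T^4 = 5.7213e+10
Tsurr^4 = 1.0811e+10
Q = 0.6820 * 5.67e-8 * 8.5530 * 4.6402e+10 = 15346.8383 W

15346.8383 W


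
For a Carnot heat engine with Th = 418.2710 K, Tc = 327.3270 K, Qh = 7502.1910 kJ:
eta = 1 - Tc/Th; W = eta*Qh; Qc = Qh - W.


eta = 1 - 327.3270/418.2710 = 0.2174
W = 0.2174 * 7502.1910 = 1631.1895 kJ
Qc = 7502.1910 - 1631.1895 = 5871.0015 kJ

eta = 21.7428%, W = 1631.1895 kJ, Qc = 5871.0015 kJ


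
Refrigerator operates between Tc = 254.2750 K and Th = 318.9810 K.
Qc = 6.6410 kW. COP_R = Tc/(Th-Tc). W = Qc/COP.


COP = 254.2750 / 64.7060 = 3.9297
W = 6.6410 / 3.9297 = 1.6900 kW

COP = 3.9297, W = 1.6900 kW


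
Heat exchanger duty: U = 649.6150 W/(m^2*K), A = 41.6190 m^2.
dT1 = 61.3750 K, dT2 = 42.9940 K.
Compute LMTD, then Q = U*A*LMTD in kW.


LMTD = 51.6404 K
Q = 649.6150 * 41.6190 * 51.6404 = 1396167.6335 W = 1396.1676 kW

1396.1676 kW


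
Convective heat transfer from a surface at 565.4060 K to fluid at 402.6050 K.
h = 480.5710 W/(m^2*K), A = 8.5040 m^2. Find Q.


dT = 162.8010 K
Q = 480.5710 * 8.5040 * 162.8010 = 665331.1844 W

665331.1844 W


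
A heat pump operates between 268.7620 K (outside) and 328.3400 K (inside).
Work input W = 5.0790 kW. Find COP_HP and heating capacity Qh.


COP = 328.3400 / 59.5780 = 5.5111
Qh = 5.5111 * 5.0790 = 27.9908 kW

COP = 5.5111, Qh = 27.9908 kW


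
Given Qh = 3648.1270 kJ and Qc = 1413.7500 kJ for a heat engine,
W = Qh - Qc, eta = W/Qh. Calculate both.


W = 3648.1270 - 1413.7500 = 2234.3770 kJ
eta = 2234.3770 / 3648.1270 = 0.6125 = 61.2472%

W = 2234.3770 kJ, eta = 61.2472%


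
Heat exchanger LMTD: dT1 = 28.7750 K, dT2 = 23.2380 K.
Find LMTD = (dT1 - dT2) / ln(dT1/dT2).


dT1/dT2 = 1.2383
ln(dT1/dT2) = 0.2137
LMTD = 5.5370 / 0.2137 = 25.9080 K

25.9080 K


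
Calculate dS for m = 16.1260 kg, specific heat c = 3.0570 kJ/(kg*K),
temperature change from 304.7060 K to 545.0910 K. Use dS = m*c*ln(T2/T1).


T2/T1 = 1.7889
ln(T2/T1) = 0.5816
dS = 16.1260 * 3.0570 * 0.5816 = 28.6715 kJ/K

28.6715 kJ/K


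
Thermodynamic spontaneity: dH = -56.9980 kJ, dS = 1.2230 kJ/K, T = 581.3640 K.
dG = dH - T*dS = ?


T*dS = 581.3640 * 1.2230 = 711.0082 kJ
dG = -56.9980 - 711.0082 = -768.0062 kJ (spontaneous)

dG = -768.0062 kJ, spontaneous


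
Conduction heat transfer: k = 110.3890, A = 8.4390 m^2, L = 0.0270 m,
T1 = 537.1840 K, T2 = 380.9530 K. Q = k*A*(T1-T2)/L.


dT = 156.2310 K
Q = 110.3890 * 8.4390 * 156.2310 / 0.0270 = 5390390.5773 W

5390390.5773 W


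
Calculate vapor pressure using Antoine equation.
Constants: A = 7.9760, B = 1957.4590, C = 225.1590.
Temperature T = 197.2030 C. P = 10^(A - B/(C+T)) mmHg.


C+T = 422.3620
B/(C+T) = 4.6346
log10(P) = 7.9760 - 4.6346 = 3.3414
P = 10^3.3414 = 2195.0639 mmHg

2195.0639 mmHg


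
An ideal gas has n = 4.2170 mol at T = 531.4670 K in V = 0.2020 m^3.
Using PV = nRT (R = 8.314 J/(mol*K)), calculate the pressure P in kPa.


P = nRT/V = 4.2170 * 8.314 * 531.4670 / 0.2020
= 18633.3064 / 0.2020 = 92244.0909 Pa = 92.2441 kPa

92.2441 kPa


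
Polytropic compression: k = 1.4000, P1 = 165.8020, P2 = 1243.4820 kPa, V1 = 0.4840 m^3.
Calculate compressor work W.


(k-1)/k = 0.2857
(P2/P1)^exp = 1.7783
W = 3.5000 * 165.8020 * 0.4840 * (1.7783 - 1) = 218.6106 kJ

218.6106 kJ


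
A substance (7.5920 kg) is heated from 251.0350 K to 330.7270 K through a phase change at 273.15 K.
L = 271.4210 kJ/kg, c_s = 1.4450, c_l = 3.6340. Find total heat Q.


Q1 (sensible, solid) = 7.5920 * 1.4450 * 22.1150 = 242.6113 kJ
Q2 (latent) = 7.5920 * 271.4210 = 2060.6282 kJ
Q3 (sensible, liquid) = 7.5920 * 3.6340 * 57.5770 = 1588.5107 kJ
Q_total = 3891.7503 kJ

3891.7503 kJ


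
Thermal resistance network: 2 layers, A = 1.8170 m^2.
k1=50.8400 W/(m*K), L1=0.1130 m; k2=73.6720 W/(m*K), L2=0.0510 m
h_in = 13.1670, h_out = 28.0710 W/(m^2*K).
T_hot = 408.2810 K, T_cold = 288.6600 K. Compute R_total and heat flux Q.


R_conv_in = 1/(13.1670*1.8170) = 0.0418
R_1 = 0.1130/(50.8400*1.8170) = 0.0012
R_2 = 0.0510/(73.6720*1.8170) = 0.0004
R_conv_out = 1/(28.0710*1.8170) = 0.0196
R_total = 0.0630 K/W
Q = 119.6210 / 0.0630 = 1898.4920 W

R_total = 0.0630 K/W, Q = 1898.4920 W


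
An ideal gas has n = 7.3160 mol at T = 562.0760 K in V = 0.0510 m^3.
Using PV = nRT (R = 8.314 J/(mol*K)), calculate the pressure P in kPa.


P = nRT/V = 7.3160 * 8.314 * 562.0760 / 0.0510
= 34188.3986 / 0.0510 = 670360.7570 Pa = 670.3608 kPa

670.3608 kPa


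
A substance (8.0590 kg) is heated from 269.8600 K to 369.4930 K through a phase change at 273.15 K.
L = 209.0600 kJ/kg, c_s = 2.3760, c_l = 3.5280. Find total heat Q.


Q1 (sensible, solid) = 8.0590 * 2.3760 * 3.2900 = 62.9975 kJ
Q2 (latent) = 8.0590 * 209.0600 = 1684.8145 kJ
Q3 (sensible, liquid) = 8.0590 * 3.5280 * 96.3430 = 2739.2388 kJ
Q_total = 4487.0509 kJ

4487.0509 kJ


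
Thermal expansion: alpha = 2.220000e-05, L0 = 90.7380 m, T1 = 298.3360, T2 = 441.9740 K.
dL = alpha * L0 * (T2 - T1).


dT = 143.6380 K
dL = 2.220000e-05 * 90.7380 * 143.6380 = 0.289342 m
L_final = 91.027342 m

dL = 0.289342 m


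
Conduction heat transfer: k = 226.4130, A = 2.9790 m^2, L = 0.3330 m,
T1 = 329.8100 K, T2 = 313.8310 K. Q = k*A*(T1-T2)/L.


dT = 15.9790 K
Q = 226.4130 * 2.9790 * 15.9790 / 0.3330 = 32365.1203 W

32365.1203 W


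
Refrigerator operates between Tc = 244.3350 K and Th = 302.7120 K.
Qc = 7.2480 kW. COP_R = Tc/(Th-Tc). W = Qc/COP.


COP = 244.3350 / 58.3770 = 4.1855
W = 7.2480 / 4.1855 = 1.7317 kW

COP = 4.1855, W = 1.7317 kW


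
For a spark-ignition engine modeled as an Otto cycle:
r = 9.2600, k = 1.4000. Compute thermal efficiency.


r^(k-1) = 2.4358
eta = 1 - 1/2.4358 = 0.5895 = 58.9460%

58.9460%


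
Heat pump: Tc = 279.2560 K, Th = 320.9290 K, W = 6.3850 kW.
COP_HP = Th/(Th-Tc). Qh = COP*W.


COP = 320.9290 / 41.6730 = 7.7011
Qh = 7.7011 * 6.3850 = 49.1717 kW

COP = 7.7011, Qh = 49.1717 kW


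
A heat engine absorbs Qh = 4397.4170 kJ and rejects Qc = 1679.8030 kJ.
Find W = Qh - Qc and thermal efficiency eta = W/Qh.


W = 4397.4170 - 1679.8030 = 2717.6140 kJ
eta = 2717.6140 / 4397.4170 = 0.6180 = 61.8002%

W = 2717.6140 kJ, eta = 61.8002%


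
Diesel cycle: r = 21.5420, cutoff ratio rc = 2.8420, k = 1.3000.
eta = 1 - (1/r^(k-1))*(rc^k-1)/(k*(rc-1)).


r^(k-1) = 2.5118
rc^k = 3.8879
eta = 0.5199 = 51.9871%

51.9871%


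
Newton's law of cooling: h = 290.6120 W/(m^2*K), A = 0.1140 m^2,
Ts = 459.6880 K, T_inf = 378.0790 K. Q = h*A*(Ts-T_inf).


dT = 81.6090 K
Q = 290.6120 * 0.1140 * 81.6090 = 2703.6872 W

2703.6872 W


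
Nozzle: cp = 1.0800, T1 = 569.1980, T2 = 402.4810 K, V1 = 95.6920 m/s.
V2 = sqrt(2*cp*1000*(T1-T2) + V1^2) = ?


dT = 166.7170 K
2*cp*1000*dT = 360108.7200
V1^2 = 9156.9589
V2 = sqrt(369265.6789) = 607.6723 m/s

607.6723 m/s


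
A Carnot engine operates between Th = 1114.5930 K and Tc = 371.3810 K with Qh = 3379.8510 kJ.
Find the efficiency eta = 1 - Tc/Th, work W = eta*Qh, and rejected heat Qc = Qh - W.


eta = 1 - 371.3810/1114.5930 = 0.6668
W = 0.6668 * 3379.8510 = 2253.6889 kJ
Qc = 3379.8510 - 2253.6889 = 1126.1621 kJ

eta = 66.6801%, W = 2253.6889 kJ, Qc = 1126.1621 kJ


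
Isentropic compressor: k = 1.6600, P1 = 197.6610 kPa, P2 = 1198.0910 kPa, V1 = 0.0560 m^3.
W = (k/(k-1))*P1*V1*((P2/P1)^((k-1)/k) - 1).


(k-1)/k = 0.3976
(P2/P1)^exp = 2.0471
W = 2.5152 * 197.6610 * 0.0560 * (2.0471 - 1) = 29.1519 kJ

29.1519 kJ


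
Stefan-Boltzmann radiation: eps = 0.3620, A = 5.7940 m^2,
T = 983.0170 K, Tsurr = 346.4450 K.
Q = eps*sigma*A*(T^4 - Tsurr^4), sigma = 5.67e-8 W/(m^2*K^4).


T^4 = 9.3378e+11
Tsurr^4 = 1.4406e+10
Q = 0.3620 * 5.67e-8 * 5.7940 * 9.1937e+11 = 109335.6961 W

109335.6961 W


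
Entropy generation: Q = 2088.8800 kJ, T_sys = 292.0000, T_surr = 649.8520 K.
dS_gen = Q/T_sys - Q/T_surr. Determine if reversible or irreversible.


dS_sys = 2088.8800/292.0000 = 7.1537 kJ/K
dS_surr = -2088.8800/649.8520 = -3.2144 kJ/K
dS_gen = 7.1537 - 3.2144 = 3.9393 kJ/K (irreversible)

dS_gen = 3.9393 kJ/K, irreversible


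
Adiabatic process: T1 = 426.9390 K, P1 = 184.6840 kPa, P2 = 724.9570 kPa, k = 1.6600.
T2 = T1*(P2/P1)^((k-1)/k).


(k-1)/k = 0.3976
(P2/P1)^exp = 1.7224
T2 = 426.9390 * 1.7224 = 735.3396 K

735.3396 K


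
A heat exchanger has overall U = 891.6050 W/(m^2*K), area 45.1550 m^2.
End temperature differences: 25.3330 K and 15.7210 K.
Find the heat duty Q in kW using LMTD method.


LMTD = 20.1463 K
Q = 891.6050 * 45.1550 * 20.1463 = 811097.6326 W = 811.0976 kW

811.0976 kW


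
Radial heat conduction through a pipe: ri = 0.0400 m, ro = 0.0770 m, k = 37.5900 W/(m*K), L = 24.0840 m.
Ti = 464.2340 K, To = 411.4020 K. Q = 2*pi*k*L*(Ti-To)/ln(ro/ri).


dT = 52.8320 K
ln(ro/ri) = 0.6549
Q = 2*pi*37.5900*24.0840*52.8320 / 0.6549 = 458865.7614 W

458865.7614 W


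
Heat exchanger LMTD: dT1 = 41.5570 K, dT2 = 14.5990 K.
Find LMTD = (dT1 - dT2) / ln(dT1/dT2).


dT1/dT2 = 2.8466
ln(dT1/dT2) = 1.0461
LMTD = 26.9580 / 1.0461 = 25.7697 K

25.7697 K


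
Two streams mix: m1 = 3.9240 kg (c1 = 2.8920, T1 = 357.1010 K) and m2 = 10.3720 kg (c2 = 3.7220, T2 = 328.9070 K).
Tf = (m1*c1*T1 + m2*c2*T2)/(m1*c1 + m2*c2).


num = 16749.7743
den = 49.9528
Tf = 335.3121 K

335.3121 K


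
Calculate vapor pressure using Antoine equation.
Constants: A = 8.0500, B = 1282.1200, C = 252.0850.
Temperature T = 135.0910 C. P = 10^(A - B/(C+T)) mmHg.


C+T = 387.1760
B/(C+T) = 3.3115
log10(P) = 8.0500 - 3.3115 = 4.7385
P = 10^4.7385 = 54768.9498 mmHg

54768.9498 mmHg


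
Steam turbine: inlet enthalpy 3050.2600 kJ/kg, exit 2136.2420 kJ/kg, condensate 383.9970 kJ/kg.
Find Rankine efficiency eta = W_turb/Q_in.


W = 914.0180 kJ/kg
Q_in = 2666.2630 kJ/kg
eta = 0.3428 = 34.2809%

eta = 34.2809%


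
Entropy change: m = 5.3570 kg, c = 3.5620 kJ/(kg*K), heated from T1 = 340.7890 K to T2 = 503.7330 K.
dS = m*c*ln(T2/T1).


T2/T1 = 1.4781
ln(T2/T1) = 0.3908
dS = 5.3570 * 3.5620 * 0.3908 = 7.4568 kJ/K

7.4568 kJ/K


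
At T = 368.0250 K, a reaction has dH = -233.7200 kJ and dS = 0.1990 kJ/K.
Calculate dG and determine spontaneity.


T*dS = 368.0250 * 0.1990 = 73.2370 kJ
dG = -233.7200 - 73.2370 = -306.9570 kJ (spontaneous)

dG = -306.9570 kJ, spontaneous


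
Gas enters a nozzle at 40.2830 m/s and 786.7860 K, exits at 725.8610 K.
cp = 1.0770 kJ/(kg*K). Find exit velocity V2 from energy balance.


dT = 60.9250 K
2*cp*1000*dT = 131232.4500
V1^2 = 1622.7201
V2 = sqrt(132855.1701) = 364.4930 m/s

364.4930 m/s


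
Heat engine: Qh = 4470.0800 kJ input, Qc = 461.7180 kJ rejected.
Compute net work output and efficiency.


W = 4470.0800 - 461.7180 = 4008.3620 kJ
eta = 4008.3620 / 4470.0800 = 0.8967 = 89.6709%

W = 4008.3620 kJ, eta = 89.6709%


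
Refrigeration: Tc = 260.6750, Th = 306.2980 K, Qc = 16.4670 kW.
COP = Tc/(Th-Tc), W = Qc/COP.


COP = 260.6750 / 45.6230 = 5.7137
W = 16.4670 / 5.7137 = 2.8820 kW

COP = 5.7137, W = 2.8820 kW


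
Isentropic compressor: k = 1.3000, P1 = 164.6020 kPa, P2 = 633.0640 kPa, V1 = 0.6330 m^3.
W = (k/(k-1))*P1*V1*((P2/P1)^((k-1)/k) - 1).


(k-1)/k = 0.2308
(P2/P1)^exp = 1.3646
W = 4.3333 * 164.6020 * 0.6330 * (1.3646 - 1) = 164.6146 kJ

164.6146 kJ


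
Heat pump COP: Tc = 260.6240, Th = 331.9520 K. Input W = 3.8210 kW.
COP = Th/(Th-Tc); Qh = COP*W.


COP = 331.9520 / 71.3280 = 4.6539
Qh = 4.6539 * 3.8210 = 17.7825 kW

COP = 4.6539, Qh = 17.7825 kW


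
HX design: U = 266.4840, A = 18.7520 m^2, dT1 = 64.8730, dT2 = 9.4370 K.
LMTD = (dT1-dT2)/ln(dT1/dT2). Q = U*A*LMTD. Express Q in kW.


LMTD = 28.7562 K
Q = 266.4840 * 18.7520 * 28.7562 = 143697.8051 W = 143.6978 kW

143.6978 kW


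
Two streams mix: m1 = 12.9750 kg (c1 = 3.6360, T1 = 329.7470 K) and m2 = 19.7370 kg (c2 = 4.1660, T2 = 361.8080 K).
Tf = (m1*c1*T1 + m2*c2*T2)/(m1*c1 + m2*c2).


num = 45305.9319
den = 129.4014
Tf = 350.1192 K

350.1192 K


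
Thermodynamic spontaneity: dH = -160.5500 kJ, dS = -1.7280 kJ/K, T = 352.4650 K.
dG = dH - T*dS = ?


T*dS = 352.4650 * -1.7280 = -609.0595 kJ
dG = -160.5500 + 609.0595 = 448.5095 kJ (non-spontaneous)

dG = 448.5095 kJ, non-spontaneous


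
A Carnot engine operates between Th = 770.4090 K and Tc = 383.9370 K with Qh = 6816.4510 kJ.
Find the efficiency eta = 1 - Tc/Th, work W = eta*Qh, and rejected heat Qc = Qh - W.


eta = 1 - 383.9370/770.4090 = 0.5016
W = 0.5016 * 6816.4510 = 3419.4401 kJ
Qc = 6816.4510 - 3419.4401 = 3397.0109 kJ

eta = 50.1645%, W = 3419.4401 kJ, Qc = 3397.0109 kJ


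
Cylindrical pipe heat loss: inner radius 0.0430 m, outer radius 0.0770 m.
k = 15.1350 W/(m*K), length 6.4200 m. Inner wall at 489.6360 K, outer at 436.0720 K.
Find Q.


dT = 53.5640 K
ln(ro/ri) = 0.5826
Q = 2*pi*15.1350*6.4200*53.5640 / 0.5826 = 56130.1092 W

56130.1092 W


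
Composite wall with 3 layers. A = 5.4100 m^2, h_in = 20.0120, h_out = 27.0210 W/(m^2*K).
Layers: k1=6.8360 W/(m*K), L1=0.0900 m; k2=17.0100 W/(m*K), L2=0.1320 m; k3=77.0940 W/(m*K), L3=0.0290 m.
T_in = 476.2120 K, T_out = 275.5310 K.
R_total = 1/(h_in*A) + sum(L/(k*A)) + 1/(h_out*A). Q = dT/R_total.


R_conv_in = 1/(20.0120*5.4100) = 0.0092
R_1 = 0.0900/(6.8360*5.4100) = 0.0024
R_2 = 0.1320/(17.0100*5.4100) = 0.0014
R_3 = 0.0290/(77.0940*5.4100) = 6.9531e-05
R_conv_out = 1/(27.0210*5.4100) = 0.0068
R_total = 0.0200 K/W
Q = 200.6810 / 0.0200 = 10026.6208 W

R_total = 0.0200 K/W, Q = 10026.6208 W


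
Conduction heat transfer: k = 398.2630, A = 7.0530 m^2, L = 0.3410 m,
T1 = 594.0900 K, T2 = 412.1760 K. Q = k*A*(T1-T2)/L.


dT = 181.9140 K
Q = 398.2630 * 7.0530 * 181.9140 / 0.3410 = 1498496.0038 W

1498496.0038 W


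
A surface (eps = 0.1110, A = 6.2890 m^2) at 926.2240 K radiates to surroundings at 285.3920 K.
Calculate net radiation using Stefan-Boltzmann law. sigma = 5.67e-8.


T^4 = 7.3598e+11
Tsurr^4 = 6.6339e+09
Q = 0.1110 * 5.67e-8 * 6.2890 * 7.2934e+11 = 28868.1799 W

28868.1799 W


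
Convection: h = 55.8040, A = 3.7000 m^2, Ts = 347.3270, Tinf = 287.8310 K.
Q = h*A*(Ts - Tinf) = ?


dT = 59.4960 K
Q = 55.8040 * 3.7000 * 59.4960 = 12284.4247 W

12284.4247 W


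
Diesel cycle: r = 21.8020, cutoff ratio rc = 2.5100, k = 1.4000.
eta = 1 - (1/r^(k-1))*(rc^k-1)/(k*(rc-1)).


r^(k-1) = 3.4308
rc^k = 3.6270
eta = 0.6378 = 63.7798%

63.7798%


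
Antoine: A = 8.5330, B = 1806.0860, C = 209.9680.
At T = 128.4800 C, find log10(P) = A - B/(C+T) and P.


C+T = 338.4480
B/(C+T) = 5.3364
log10(P) = 8.5330 - 5.3364 = 3.1966
P = 10^3.1966 = 1572.6184 mmHg

1572.6184 mmHg


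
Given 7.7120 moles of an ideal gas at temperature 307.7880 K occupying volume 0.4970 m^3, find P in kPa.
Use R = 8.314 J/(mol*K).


P = nRT/V = 7.7120 * 8.314 * 307.7880 / 0.4970
= 19734.6180 / 0.4970 = 39707.4809 Pa = 39.7075 kPa

39.7075 kPa


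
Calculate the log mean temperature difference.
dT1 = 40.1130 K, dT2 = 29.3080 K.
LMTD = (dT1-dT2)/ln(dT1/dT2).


dT1/dT2 = 1.3687
ln(dT1/dT2) = 0.3138
LMTD = 10.8050 / 0.3138 = 34.4284 K

34.4284 K


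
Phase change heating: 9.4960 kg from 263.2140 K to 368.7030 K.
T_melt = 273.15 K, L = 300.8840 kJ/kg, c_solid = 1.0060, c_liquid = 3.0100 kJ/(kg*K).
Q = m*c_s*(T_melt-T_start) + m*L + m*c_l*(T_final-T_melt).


Q1 (sensible, solid) = 9.4960 * 1.0060 * 9.9360 = 94.9184 kJ
Q2 (latent) = 9.4960 * 300.8840 = 2857.1945 kJ
Q3 (sensible, liquid) = 9.4960 * 3.0100 * 95.5530 = 2731.1876 kJ
Q_total = 5683.3004 kJ

5683.3004 kJ


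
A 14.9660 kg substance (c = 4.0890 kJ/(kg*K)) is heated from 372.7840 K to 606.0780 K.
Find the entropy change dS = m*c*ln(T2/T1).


T2/T1 = 1.6258
ln(T2/T1) = 0.4860
dS = 14.9660 * 4.0890 * 0.4860 = 29.7418 kJ/K

29.7418 kJ/K


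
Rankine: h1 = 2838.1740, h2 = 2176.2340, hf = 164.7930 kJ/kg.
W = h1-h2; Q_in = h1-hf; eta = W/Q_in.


W = 661.9400 kJ/kg
Q_in = 2673.3810 kJ/kg
eta = 0.2476 = 24.7604%

eta = 24.7604%


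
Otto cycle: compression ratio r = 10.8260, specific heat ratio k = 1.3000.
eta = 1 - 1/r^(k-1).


r^(k-1) = 2.0433
eta = 1 - 1/2.0433 = 0.5106 = 51.0605%

51.0605%


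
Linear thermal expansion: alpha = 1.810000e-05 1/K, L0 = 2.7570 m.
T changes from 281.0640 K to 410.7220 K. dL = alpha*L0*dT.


dT = 129.6580 K
dL = 1.810000e-05 * 2.7570 * 129.6580 = 0.006470 m
L_final = 2.763470 m

dL = 0.006470 m


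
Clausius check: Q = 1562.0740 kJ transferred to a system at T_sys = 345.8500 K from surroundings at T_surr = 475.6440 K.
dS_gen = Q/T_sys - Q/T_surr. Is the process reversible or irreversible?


dS_sys = 1562.0740/345.8500 = 4.5166 kJ/K
dS_surr = -1562.0740/475.6440 = -3.2841 kJ/K
dS_gen = 4.5166 - 3.2841 = 1.2325 kJ/K (irreversible)

dS_gen = 1.2325 kJ/K, irreversible


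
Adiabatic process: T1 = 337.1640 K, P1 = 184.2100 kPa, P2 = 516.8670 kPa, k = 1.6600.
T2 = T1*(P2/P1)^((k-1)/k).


(k-1)/k = 0.3976
(P2/P1)^exp = 1.5071
T2 = 337.1640 * 1.5071 = 508.1451 K

508.1451 K


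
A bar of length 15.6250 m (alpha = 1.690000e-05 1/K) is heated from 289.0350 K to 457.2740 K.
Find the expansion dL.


dT = 168.2390 K
dL = 1.690000e-05 * 15.6250 * 168.2390 = 0.044426 m
L_final = 15.669426 m

dL = 0.044426 m


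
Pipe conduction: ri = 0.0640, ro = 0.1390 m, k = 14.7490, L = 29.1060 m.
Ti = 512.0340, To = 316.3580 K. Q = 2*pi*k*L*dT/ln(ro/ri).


dT = 195.6760 K
ln(ro/ri) = 0.7756
Q = 2*pi*14.7490*29.1060*195.6760 / 0.7756 = 680502.7024 W

680502.7024 W


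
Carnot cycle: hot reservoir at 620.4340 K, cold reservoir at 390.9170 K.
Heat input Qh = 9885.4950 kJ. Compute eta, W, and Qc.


eta = 1 - 390.9170/620.4340 = 0.3699
W = 0.3699 * 9885.4950 = 3656.9388 kJ
Qc = 9885.4950 - 3656.9388 = 6228.5562 kJ

eta = 36.9930%, W = 3656.9388 kJ, Qc = 6228.5562 kJ


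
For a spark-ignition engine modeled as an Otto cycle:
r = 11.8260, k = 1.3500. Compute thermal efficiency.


r^(k-1) = 2.3741
eta = 1 - 1/2.3741 = 0.5788 = 57.8782%

57.8782%


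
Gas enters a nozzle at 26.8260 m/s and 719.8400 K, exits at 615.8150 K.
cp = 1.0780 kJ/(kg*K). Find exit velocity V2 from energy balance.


dT = 104.0250 K
2*cp*1000*dT = 224277.9000
V1^2 = 719.6343
V2 = sqrt(224997.5343) = 474.3390 m/s

474.3390 m/s


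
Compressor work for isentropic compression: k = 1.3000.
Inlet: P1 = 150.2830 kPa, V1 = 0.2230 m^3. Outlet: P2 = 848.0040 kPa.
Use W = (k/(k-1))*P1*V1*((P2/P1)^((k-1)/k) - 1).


(k-1)/k = 0.2308
(P2/P1)^exp = 1.4908
W = 4.3333 * 150.2830 * 0.2230 * (1.4908 - 1) = 71.2761 kJ

71.2761 kJ


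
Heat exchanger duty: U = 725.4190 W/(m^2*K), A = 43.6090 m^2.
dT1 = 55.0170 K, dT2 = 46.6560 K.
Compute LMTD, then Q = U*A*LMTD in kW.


LMTD = 50.7217 K
Q = 725.4190 * 43.6090 * 50.7217 = 1604570.6672 W = 1604.5707 kW

1604.5707 kW


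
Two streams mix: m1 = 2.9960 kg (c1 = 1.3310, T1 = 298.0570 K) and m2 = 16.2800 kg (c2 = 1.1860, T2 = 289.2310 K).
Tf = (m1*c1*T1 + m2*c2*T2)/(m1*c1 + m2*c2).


num = 6773.0500
den = 23.2958
Tf = 290.7418 K

290.7418 K


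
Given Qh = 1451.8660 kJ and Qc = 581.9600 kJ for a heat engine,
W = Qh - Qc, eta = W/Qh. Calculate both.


W = 1451.8660 - 581.9600 = 869.9060 kJ
eta = 869.9060 / 1451.8660 = 0.5992 = 59.9164%

W = 869.9060 kJ, eta = 59.9164%


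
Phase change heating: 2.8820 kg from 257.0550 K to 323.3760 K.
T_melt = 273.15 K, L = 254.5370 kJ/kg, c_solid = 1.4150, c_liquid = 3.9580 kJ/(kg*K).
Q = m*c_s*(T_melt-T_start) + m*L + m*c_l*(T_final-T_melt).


Q1 (sensible, solid) = 2.8820 * 1.4150 * 16.0950 = 65.6359 kJ
Q2 (latent) = 2.8820 * 254.5370 = 733.5756 kJ
Q3 (sensible, liquid) = 2.8820 * 3.9580 * 50.2260 = 572.9258 kJ
Q_total = 1372.1373 kJ

1372.1373 kJ


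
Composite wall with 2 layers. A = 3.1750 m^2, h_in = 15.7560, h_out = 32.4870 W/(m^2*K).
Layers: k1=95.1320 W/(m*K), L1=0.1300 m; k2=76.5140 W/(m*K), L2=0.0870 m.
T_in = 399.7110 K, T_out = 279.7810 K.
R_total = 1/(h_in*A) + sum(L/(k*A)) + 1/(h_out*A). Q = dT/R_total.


R_conv_in = 1/(15.7560*3.1750) = 0.0200
R_1 = 0.1300/(95.1320*3.1750) = 0.0004
R_2 = 0.0870/(76.5140*3.1750) = 0.0004
R_conv_out = 1/(32.4870*3.1750) = 0.0097
R_total = 0.0305 K/W
Q = 119.9300 / 0.0305 = 3935.5654 W

R_total = 0.0305 K/W, Q = 3935.5654 W


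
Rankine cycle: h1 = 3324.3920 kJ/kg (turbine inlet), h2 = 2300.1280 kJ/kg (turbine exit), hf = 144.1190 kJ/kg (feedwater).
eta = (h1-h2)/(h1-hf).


W = 1024.2640 kJ/kg
Q_in = 3180.2730 kJ/kg
eta = 0.3221 = 32.2068%

eta = 32.2068%


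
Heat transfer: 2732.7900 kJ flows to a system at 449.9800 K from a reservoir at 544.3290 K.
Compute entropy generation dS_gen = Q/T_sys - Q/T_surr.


dS_sys = 2732.7900/449.9800 = 6.0731 kJ/K
dS_surr = -2732.7900/544.3290 = -5.0205 kJ/K
dS_gen = 6.0731 - 5.0205 = 1.0527 kJ/K (irreversible)

dS_gen = 1.0527 kJ/K, irreversible


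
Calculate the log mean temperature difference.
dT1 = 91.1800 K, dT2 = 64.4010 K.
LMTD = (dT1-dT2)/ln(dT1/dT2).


dT1/dT2 = 1.4158
ln(dT1/dT2) = 0.3477
LMTD = 26.7790 / 0.3477 = 77.0161 K

77.0161 K


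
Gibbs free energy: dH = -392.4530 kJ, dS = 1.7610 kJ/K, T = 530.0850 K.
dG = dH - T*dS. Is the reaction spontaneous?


T*dS = 530.0850 * 1.7610 = 933.4797 kJ
dG = -392.4530 - 933.4797 = -1325.9327 kJ (spontaneous)

dG = -1325.9327 kJ, spontaneous


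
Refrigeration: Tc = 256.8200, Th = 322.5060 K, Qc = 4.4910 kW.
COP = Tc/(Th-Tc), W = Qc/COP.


COP = 256.8200 / 65.6860 = 3.9098
W = 4.4910 / 3.9098 = 1.1486 kW

COP = 3.9098, W = 1.1486 kW


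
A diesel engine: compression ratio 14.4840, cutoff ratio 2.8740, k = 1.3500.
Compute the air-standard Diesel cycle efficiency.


r^(k-1) = 2.5487
rc^k = 4.1587
eta = 0.5101 = 51.0116%

51.0116%


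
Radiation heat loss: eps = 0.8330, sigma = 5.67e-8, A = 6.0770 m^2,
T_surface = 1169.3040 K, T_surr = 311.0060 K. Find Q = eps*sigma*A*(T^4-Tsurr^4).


T^4 = 1.8694e+12
Tsurr^4 = 9.3557e+09
Q = 0.8330 * 5.67e-8 * 6.0770 * 1.8601e+12 = 533885.5067 W

533885.5067 W


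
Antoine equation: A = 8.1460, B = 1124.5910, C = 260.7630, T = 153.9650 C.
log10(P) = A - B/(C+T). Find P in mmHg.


C+T = 414.7280
B/(C+T) = 2.7116
log10(P) = 8.1460 - 2.7116 = 5.4344
P = 10^5.4344 = 271872.2643 mmHg

271872.2643 mmHg


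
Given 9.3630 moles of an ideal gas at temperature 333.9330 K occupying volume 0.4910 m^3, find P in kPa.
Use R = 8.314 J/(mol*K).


P = nRT/V = 9.3630 * 8.314 * 333.9330 / 0.4910
= 25994.6744 / 0.4910 = 52942.3105 Pa = 52.9423 kPa

52.9423 kPa


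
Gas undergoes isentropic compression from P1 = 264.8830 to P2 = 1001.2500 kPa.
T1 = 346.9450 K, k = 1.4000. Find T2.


(k-1)/k = 0.2857
(P2/P1)^exp = 1.4622
T2 = 346.9450 * 1.4622 = 507.2912 K

507.2912 K


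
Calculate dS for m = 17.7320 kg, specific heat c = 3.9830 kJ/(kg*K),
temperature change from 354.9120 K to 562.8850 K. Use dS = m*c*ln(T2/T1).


T2/T1 = 1.5860
ln(T2/T1) = 0.4612
dS = 17.7320 * 3.9830 * 0.4612 = 32.5734 kJ/K

32.5734 kJ/K


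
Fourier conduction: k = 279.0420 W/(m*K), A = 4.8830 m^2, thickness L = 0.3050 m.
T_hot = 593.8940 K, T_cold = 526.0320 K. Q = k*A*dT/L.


dT = 67.8620 K
Q = 279.0420 * 4.8830 * 67.8620 / 0.3050 = 303167.8304 W

303167.8304 W


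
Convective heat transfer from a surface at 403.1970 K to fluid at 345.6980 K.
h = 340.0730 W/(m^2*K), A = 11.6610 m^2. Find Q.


dT = 57.4990 K
Q = 340.0730 * 11.6610 * 57.4990 = 228017.5315 W

228017.5315 W


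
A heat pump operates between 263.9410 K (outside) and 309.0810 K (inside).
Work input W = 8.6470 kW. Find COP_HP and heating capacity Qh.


COP = 309.0810 / 45.1400 = 6.8472
Qh = 6.8472 * 8.6470 = 59.2074 kW

COP = 6.8472, Qh = 59.2074 kW


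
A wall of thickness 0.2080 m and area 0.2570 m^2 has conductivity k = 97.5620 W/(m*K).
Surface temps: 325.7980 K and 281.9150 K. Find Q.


dT = 43.8830 K
Q = 97.5620 * 0.2570 * 43.8830 / 0.2080 = 5289.8918 W

5289.8918 W


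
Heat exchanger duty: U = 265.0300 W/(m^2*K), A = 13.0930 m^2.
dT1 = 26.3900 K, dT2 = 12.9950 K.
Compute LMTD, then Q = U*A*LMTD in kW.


LMTD = 18.9083 K
Q = 265.0300 * 13.0930 * 18.9083 = 65612.3833 W = 65.6124 kW

65.6124 kW


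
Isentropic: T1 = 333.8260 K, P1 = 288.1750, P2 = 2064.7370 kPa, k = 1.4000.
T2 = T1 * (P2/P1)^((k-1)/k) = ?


(k-1)/k = 0.2857
(P2/P1)^exp = 1.7553
T2 = 333.8260 * 1.7553 = 585.9566 K

585.9566 K


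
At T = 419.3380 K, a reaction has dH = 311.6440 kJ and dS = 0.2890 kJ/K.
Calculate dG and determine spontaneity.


T*dS = 419.3380 * 0.2890 = 121.1887 kJ
dG = 311.6440 - 121.1887 = 190.4553 kJ (non-spontaneous)

dG = 190.4553 kJ, non-spontaneous


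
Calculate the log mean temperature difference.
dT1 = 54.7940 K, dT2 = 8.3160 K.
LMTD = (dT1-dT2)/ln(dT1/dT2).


dT1/dT2 = 6.5890
ln(dT1/dT2) = 1.8854
LMTD = 46.4780 / 1.8854 = 24.6515 K

24.6515 K


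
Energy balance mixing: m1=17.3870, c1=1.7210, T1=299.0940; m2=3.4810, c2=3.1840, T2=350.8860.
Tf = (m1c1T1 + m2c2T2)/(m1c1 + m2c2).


num = 12838.8442
den = 41.0065
Tf = 313.0927 K

313.0927 K


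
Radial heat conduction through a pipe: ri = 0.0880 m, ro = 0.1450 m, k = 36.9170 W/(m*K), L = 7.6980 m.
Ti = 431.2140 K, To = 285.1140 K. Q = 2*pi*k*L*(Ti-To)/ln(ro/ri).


dT = 146.1000 K
ln(ro/ri) = 0.4994
Q = 2*pi*36.9170*7.6980*146.1000 / 0.4994 = 522382.3877 W

522382.3877 W
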